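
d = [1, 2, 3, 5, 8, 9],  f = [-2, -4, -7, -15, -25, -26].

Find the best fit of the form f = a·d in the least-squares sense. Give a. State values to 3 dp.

a = -2.935

Forming XᵀX = [[184]] and Xᵀf = [-540]ᵀ gives XᵀX·[a]ᵀ = Xᵀf.
a = (-540)/184 = -2.93478.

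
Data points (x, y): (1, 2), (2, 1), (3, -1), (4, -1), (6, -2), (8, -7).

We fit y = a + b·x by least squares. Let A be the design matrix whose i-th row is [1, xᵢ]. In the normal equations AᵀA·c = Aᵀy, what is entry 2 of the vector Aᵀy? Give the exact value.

-71

Entry 2 ↔ basis x, so (Aᵀy)_{2} = Σᵢ (x)·yᵢ = (1)·(2) + (2)·(1) + (3)·(-1) + (4)·(-1) + (6)·(-2) + (8)·(-7) = -71.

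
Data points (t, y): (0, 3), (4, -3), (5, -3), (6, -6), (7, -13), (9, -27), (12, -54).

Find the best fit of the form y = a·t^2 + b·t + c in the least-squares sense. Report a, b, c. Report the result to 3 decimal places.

a = -0.494, b = 1.224, c = 2.560

Compute the Gram sums: Σt^2·t^2 = 31875, Σt^2·t = 3205, Σt^2 = 351, Σt·t = 351, Σt = 43, Σ1 = 7.
Right-hand side: Σt^2·y = -10939, Σt·y = -1045, Σy = -103.
Inverting the 3×3 Gram matrix, [a, b, c]ᵀ = [-120941/244601, 299392/244601, 626076/244601]ᵀ.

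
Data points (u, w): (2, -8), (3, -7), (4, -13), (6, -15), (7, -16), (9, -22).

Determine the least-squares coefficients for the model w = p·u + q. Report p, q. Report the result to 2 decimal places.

Sums needed: Σu·u = 195, Σu = 31, Σ1 = 6.
Moment sums: Σu·w = -489, Σw = -81.
MᵀM·[p, q]ᵀ = Mᵀw becomes [[195, 31]; [31, 6]]·[p, q]ᵀ = [-489, -81]ᵀ.
Eliminating q: 6·(row 1) − 31·(row 2) gives 209·p = 6·(-489) − 31·(-81) = -423, so p = -423/209.
Then q = ((-81) − 31·(-423/209))/6 = -636/209.

p = -2.02, q = -3.04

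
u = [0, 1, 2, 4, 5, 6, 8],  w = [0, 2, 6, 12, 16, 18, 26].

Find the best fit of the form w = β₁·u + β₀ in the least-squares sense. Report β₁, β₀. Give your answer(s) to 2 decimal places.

β₁ = 3.25, β₀ = -0.66

Sums needed: Σu·u = 146, Σu = 26, Σ1 = 7.
And Σu·w = 458, Σw = 80.
MᵀM·[β₁, β₀]ᵀ = Mᵀw becomes [[146, 26]; [26, 7]]·[β₁, β₀]ᵀ = [458, 80]ᵀ.
Eliminating β₀: 7·(row 1) − 26·(row 2) gives 346·β₁ = 7·458 − 26·80 = 1126, so β₁ = 563/173.
Then β₀ = (80 − 26·(563/173))/7 = -114/173.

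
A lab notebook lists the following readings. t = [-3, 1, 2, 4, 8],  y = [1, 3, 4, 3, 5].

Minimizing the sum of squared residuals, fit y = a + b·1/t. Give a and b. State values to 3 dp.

Compute the Gram sums: Σ1 = 5, Σ1/t = 37/24, Σ1/t·1/t = 829/576.
For Aᵀy: Σy = 16, Σ1/t·y = 145/24.
Normal equations: [[5, 37/24]; [37/24, 829/576]]·[a, b]ᵀ = [16, 145/24]ᵀ.
det = 5·(829/576) − (37/24)² = 347/72.
a = (16·(829/576) − (37/24)·(145/24))/(347/72) = 7899/2776; b = (5·(145/24) − (37/24)·16)/(347/72) = 399/347.

a = 2.845, b = 1.150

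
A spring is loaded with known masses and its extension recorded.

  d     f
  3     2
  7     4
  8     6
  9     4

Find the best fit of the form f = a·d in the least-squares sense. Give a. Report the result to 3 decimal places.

a = 0.581

With design matrix M, MᵀM = [[203]] and Mᵀf = [118]ᵀ.
a = 118/203 = 0.581281.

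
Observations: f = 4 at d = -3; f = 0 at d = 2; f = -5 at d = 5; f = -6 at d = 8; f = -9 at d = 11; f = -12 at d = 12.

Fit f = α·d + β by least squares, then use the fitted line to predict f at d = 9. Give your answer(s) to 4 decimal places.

Normal-equation sums: Σd·d = 367, Σd = 35, Σ1 = 6.
For Aᵀf: Σd·f = -328, Σf = -28.
det = 367·6 − 35² = 977.
α = ((-328)·6 − 35·(-28))/977 = -988/977; β = (367·(-28) − 35·(-328))/977 = 1204/977.
At d = 9: f̂ = (-988/977)·(9) + (1204/977)·(1) = -7688/977.

f̂ = -7.8690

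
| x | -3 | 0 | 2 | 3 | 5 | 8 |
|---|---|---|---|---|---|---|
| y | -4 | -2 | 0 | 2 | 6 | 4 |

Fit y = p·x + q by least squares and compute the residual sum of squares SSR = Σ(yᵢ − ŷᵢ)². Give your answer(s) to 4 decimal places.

SSR = 12.5170

Entries of AᵀA: Σx·x = 111, Σx = 15, Σ1 = 6.
Moment sums: Σx·y = 80, Σy = 6.
AᵀA·[p, q]ᵀ = Aᵀy becomes [[111, 15]; [15, 6]]·[p, q]ᵀ = [80, 6]ᵀ.
Δ = 111·6 − 15² = 441.
p = (80·6 − 15·6)/441 = 130/147; q = (111·6 − 15·80)/441 = -178/147.
Residuals: -20/147, -116/147, -82/147, 82/147, 410/147, -274/147; SSR = 1840/147.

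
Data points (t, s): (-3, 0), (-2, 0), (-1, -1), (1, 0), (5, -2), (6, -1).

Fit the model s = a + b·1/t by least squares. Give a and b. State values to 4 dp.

The normal system MᵀM·[a, b]ᵀ = Mᵀs is [[6, -7/15]; [-7/15, 1093/450]]·[a, b]ᵀ = [-4, 13/30]ᵀ.
det = 6·(1093/450) − (-7/15)² = 646/45.
a = ((-4)·(1093/450) − (-7/15)·(13/30))/(646/45) = -4281/6460; b = (6·(13/30) − (-7/15)·(-4))/(646/45) = 33/646.

a = -0.6627, b = 0.0511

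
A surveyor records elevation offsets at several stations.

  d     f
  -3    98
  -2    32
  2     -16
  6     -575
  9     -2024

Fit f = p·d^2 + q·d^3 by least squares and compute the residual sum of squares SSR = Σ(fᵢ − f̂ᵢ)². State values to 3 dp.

Sums needed: Σd^2·d^2 = 7970, Σd^2·d^3 = 66582, Σd^3·d^3 = 578954.
Right-hand side: Σd^2·f = -183698, Σd^3·f = -1602726.
So XᵀX·[p, q]ᵀ = Xᵀf: [[7970, 66582]; [66582, 578954]]·[p, q]ᵀ = [-183698, -1602726]ᵀ.
det = 7970·578954 − 66582² = 181100656.
p = ((-183698)·578954 − 66582·(-1602726))/181100656 = 2045515/1028981; q = (7970·(-1602726) − 66582·(-183698))/181100656 = -3083784/1028981.
Residuals: -831665/1028981, 75060/1028981, 24516/1028981, 794729/1028981, -265723/1028981; SSR = 1360671/1028981.

SSR = 1.322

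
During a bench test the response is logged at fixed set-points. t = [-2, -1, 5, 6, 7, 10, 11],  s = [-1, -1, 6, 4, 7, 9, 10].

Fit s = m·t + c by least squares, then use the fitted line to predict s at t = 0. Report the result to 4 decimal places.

ŝ = 0.3864

Normal-equation sums: Σt·t = 336, Σt = 36, Σ1 = 7.
And Σt·s = 306, Σs = 34.
XᵀX·[m, c]ᵀ = Xᵀs becomes [[336, 36]; [36, 7]]·[m, c]ᵀ = [306, 34]ᵀ.
Eliminating c: 7·(row 1) − 36·(row 2) gives 1056·m = 7·306 − 36·34 = 918, so m = 153/176.
Then c = (34 − 36·(153/176))/7 = 17/44.
At t = 0: ŝ = (153/176)·(0) + (17/44)·(1) = 17/44.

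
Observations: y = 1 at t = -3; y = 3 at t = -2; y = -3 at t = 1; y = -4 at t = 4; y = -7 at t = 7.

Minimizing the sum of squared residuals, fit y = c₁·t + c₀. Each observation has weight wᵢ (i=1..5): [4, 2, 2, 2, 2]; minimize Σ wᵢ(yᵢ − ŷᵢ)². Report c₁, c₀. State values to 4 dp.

Forming MᵀWM = [[176, 8]; [8, 12]] and MᵀWy = [-160, -18]ᵀ gives MᵀWM·[c₁, c₀]ᵀ = MᵀWy.
Determinant 176·12 − 8² = 2048.
c₁ = ((-160)·12 − 8·(-18))/2048 = -111/128; c₀ = (176·(-18) − 8·(-160))/2048 = -59/64.

c₁ = -0.8672, c₀ = -0.9219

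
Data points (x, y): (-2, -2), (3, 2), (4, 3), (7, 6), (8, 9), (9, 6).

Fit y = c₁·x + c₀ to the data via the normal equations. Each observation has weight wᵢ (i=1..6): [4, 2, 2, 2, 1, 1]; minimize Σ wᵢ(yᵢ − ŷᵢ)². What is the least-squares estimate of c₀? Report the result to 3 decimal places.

c₀ = -0.313

Compute the Gram sums: Σwᵢ·x·x = 309, Σwᵢ·x = 37, Σwᵢ·1 = 12.
Moment sums: Σwᵢ·x·y = 262, Σwᵢ·y = 29.
So AᵀWA·[c₁, c₀]ᵀ = AᵀWy: [[309, 37]; [37, 12]]·[c₁, c₀]ᵀ = [262, 29]ᵀ.
Determinant 309·12 − 37² = 2339.
c₁ = (262·12 − 37·29)/2339 = 2071/2339; c₀ = (309·29 − 37·262)/2339 = -733/2339.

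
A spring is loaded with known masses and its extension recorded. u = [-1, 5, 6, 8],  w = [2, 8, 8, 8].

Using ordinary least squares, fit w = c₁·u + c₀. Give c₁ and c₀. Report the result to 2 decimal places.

c₁ = 0.73, c₀ = 3.20

Setting ∂/∂c₁ … = 0 gives: 126·c₁ + 18·c₀ = 150;  18·c₁ + 4·c₀ = 26.
Δ = 126·4 − 18² = 180.
c₁ = (150·4 − 18·26)/180 = 11/15; c₀ = (126·26 − 18·150)/180 = 16/5.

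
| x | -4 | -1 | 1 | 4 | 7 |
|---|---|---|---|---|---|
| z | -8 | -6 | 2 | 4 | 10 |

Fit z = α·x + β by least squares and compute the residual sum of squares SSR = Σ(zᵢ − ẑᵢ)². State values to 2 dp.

Entries of AᵀA: Σx·x = 83, Σx = 7, Σ1 = 5.
For Aᵀz: Σx·z = 126, Σz = 2.
So AᵀA·[α, β]ᵀ = Aᵀz: [[83, 7]; [7, 5]]·[α, β]ᵀ = [126, 2]ᵀ.
Eliminating β: 5·(row 1) − 7·(row 2) gives 366·α = 5·126 − 7·2 = 616, so α = 308/183.
Then β = (2 − 7·(308/183))/5 = -358/183.
Residuals: 42/61, -144/61, 416/183, -142/183, 32/183; SSR = 2168/183.

SSR = 11.85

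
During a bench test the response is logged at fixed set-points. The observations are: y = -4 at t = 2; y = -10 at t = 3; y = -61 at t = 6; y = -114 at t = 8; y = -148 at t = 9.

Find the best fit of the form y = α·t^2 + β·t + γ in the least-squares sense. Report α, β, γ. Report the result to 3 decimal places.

α = -2.143, β = 2.909, γ = -0.561

MᵀM·[α, β, γ]ᵀ = Mᵀy reads: 12050·α + 1492·β + 194·γ = -21586;  1492·α + 194·β + 28·γ = -2648;  194·α + 28·β + 5·γ = -337.
Inverting the 3×3 Gram matrix, [α, β, γ]ᵀ = [-1112/519, 1510/519, -97/173]ᵀ.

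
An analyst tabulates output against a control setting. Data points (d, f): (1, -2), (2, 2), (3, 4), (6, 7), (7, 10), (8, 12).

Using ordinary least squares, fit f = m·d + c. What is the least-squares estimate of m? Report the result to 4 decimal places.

m = 1.7711

Forming XᵀX = [[163, 27]; [27, 6]] and Xᵀf = [222, 33]ᵀ gives XᵀX·[m, c]ᵀ = Xᵀf.
Eliminating c: 6·(row 1) − 27·(row 2) gives 249·m = 6·222 − 27·33 = 441, so m = 147/83.
Then c = (33 − 27·(147/83))/6 = -205/83.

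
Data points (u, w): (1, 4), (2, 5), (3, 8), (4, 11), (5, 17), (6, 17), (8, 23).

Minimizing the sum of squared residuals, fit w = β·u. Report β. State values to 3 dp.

β = 2.923

Compute the Gram sums: Σu·u = 155.
Moment sums: Σu·w = 453.
Hence β = 453 / 155 ≈ 2.92258.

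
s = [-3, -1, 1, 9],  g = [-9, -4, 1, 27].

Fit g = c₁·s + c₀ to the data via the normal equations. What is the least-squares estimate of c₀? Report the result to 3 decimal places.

With design matrix M, MᵀM = [[92, 6]; [6, 4]] and Mᵀg = [275, 15]ᵀ.
det = 92·4 − 6² = 332.
c₁ = (275·4 − 6·15)/332 = 505/166; c₀ = (92·15 − 6·275)/332 = -135/166.

c₀ = -0.813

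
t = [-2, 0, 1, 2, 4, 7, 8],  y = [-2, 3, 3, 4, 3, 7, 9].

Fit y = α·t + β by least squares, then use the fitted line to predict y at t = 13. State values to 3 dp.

ŷ = 12.746

Setting ∂/∂α … = 0 gives: 138·α + 20·β = 148;  20·α + 7·β = 27.
Eliminating β: 7·(row 1) − 20·(row 2) gives 566·α = 7·148 − 20·27 = 496, so α = 248/283.
Then β = (27 − 20·(248/283))/7 = 383/283.
At t = 13: ŷ = (248/283)·(13) + (383/283)·(1) = 3607/283.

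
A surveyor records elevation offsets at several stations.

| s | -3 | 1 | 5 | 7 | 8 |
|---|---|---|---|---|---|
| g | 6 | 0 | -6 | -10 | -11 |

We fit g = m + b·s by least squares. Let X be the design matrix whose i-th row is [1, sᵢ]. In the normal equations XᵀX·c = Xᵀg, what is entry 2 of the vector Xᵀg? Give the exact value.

-206

Entry 2 ↔ basis s, so (Xᵀg)_{2} = Σᵢ (s)·gᵢ = (-3)·(6) + (1)·(0) + (5)·(-6) + (7)·(-10) + (8)·(-11) = -206.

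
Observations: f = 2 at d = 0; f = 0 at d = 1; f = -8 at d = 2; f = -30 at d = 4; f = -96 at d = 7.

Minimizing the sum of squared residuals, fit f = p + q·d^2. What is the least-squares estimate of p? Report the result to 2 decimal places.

With design matrix X, XᵀX = [[5, 70]; [70, 2674]] and Xᵀf = [-132, -5216]ᵀ.
Eliminating q: 2674·(row 1) − 70·(row 2) gives 8470·p = 2674·(-132) − 70·(-5216) = 12152, so p = 868/605.
Then q = ((-5216) − 70·(868/605))/2674 = -1684/847.

p = 1.43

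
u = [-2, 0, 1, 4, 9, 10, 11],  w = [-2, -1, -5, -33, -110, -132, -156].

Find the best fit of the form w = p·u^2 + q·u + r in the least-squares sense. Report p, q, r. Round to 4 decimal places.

Forming XᵀX = [[31475, 3117, 323]; [3117, 323, 33]; [323, 33, 7]] and Xᵀw = [-41527, -4159, -439]ᵀ gives XᵀX·[p, q, r]ᵀ = Xᵀw.
Row-reducing yields p = -100672/101801, q = -623621/203602, r = -538239/203602.

p = -0.9889, q = -3.0629, r = -2.6436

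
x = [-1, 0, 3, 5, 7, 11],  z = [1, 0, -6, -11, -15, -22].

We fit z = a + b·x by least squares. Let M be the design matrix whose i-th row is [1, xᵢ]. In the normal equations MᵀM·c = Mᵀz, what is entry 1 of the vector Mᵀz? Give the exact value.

-53

Entry 1 ↔ basis 1, so (Mᵀz)_{1} = Σᵢ zᵢ = (1)·(1) + (1)·(0) + (1)·(-6) + (1)·(-11) + (1)·(-15) + (1)·(-22) = -53.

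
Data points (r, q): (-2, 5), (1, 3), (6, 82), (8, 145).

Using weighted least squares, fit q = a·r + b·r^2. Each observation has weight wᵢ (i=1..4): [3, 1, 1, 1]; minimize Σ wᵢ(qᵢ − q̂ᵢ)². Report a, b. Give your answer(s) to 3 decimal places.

Setting ∂/∂a … = 0 gives: 113·a + 705·b = 1625;  705·a + 5441·b = 12295.
(Σwᵢ·r·r = 113, Σwᵢ·r·r^2 = 705, Σwᵢ·r^2·r^2 = 5441, Σwᵢ·r·q = 1625, Σwᵢ·r^2·q = 12295.)
Δ = 113·5441 − 705² = 117808.
a = (1625·5441 − 705·12295)/117808 = 86825/58904; b = (113·12295 − 705·1625)/117808 = 121855/58904.

a = 1.474, b = 2.069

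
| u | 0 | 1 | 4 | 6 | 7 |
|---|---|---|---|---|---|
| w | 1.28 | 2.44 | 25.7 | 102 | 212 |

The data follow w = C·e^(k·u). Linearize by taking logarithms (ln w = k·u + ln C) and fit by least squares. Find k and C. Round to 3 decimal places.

k = 0.737, C = 1.248

Taking logs, ln w = k·u + ln C, so regress ln w on u.
Σu = 18.0000, Σ(u)² = 102.0000, Σln w = 14.3669, Σu·ln w = 79.1239.
Equations: 102.0000·k + 18.0000·ln C = 79.1239;  18.0000·k + 5·ln C = 14.3669.
Solving (det = 186.0000): k = 0.73664, ln C = 0.22148, so C = exp(0.22148) = 1.24792.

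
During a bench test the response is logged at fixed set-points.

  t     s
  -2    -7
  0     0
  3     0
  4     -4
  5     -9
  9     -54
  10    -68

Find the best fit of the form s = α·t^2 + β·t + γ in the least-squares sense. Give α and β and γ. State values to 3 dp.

From the data, Σt^2·t^2 = 17539, Σt^2·t = 1937, Σt^2 = 235, Σt·t = 235, Σt = 29, Σ1 = 7.
And Σt^2·s = -11491, Σt·s = -1213, Σs = -142.
Normal equations: [[17539, 1937, 235]; [1937, 235, 29]; [235, 29, 7]]·[α, β, γ]ᵀ = [-11491, -1213, -142]ᵀ.
Solving the 3×3 system (Gaussian elimination) gives α = -99409/105084, β = 262291/105084, γ = 29741/26271.

α = -0.946, β = 2.496, γ = 1.132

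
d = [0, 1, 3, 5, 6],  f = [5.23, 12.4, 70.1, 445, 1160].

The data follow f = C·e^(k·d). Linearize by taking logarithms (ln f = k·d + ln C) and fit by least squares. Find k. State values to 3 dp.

k = 0.899

Let Y = ln f. Fitting Y = k·d + ln C by least squares:
Σd = 15.0000, Σ(d)² = 71.0000, Σln f = 21.5763, Σd·ln f = 88.0949.
Equations: 71.0000·k + 15.0000·ln C = 88.0949;  15.0000·k + 5·ln C = 21.5763.
Slope k = (n·Σd·ln f − Σd·Σln f)/(n·Σ(d)² − (Σd)²) = (5·88.0949 − 15.0000·21.5763)/130.0000 = 0.89869; ln C = (Σln f − k·Σd)/n = 1.61917.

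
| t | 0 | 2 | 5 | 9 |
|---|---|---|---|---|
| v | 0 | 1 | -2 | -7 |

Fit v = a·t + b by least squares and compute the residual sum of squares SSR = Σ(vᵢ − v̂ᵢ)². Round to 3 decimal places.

Normal-equation sums: Σt·t = 110, Σt = 16, Σ1 = 4.
Right-hand side: Σt·v = -71, Σv = -8.
Eliminating b: 4·(row 1) − 16·(row 2) gives 184·a = 4·(-71) − 16·(-8) = -156, so a = -39/46.
Then b = ((-8) − 16·(-39/46))/4 = 32/23.
Residuals: -32/23, 30/23, 39/46, -35/46; SSR = 227/46.

SSR = 4.935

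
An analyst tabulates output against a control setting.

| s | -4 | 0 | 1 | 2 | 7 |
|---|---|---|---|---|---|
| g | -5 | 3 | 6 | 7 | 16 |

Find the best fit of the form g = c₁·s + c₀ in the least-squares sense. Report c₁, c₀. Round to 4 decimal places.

The normal equations are: 70·c₁ + 6·c₀ = 152;  6·c₁ + 5·c₀ = 27.
(Σs·s = 70, Σs = 6, Σ1 = 5, Σs·g = 152, Σg = 27.)
Eliminating c₀: 5·(row 1) − 6·(row 2) gives 314·c₁ = 5·152 − 6·27 = 598, so c₁ = 299/157.
Then c₀ = (27 − 6·(299/157))/5 = 489/157.

c₁ = 1.9045, c₀ = 3.1146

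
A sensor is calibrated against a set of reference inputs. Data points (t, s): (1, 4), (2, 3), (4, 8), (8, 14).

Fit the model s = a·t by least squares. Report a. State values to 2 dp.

Entries of AᵀA: Σt·t = 85.
For Aᵀs: Σt·s = 154.
So AᵀA·[a]ᵀ = Aᵀs: [[85]]·[a]ᵀ = [154]ᵀ.
Hence a = 154 / 85 ≈ 1.81176.

a = 1.81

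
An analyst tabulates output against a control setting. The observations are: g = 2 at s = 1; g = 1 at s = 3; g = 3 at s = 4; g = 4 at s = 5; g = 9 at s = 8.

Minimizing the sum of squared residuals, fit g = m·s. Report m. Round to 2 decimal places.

m = 0.95

From the data, Σs·s = 115.
For Aᵀg: Σs·g = 109.
AᵀA·[m]ᵀ = Aᵀg becomes [[115]]·[m]ᵀ = [109]ᵀ.
m = 109/115 = 0.947826.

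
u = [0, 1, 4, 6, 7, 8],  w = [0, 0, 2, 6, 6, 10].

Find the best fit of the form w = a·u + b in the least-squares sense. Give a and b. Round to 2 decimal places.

a = 1.16, b = -1.04

Compute the Gram sums: Σu·u = 166, Σu = 26, Σ1 = 6.
Right-hand side: Σu·w = 166, Σw = 24.
det = 166·6 − 26² = 320.
a = (166·6 − 26·24)/320 = 93/80; b = (166·24 − 26·166)/320 = -83/80.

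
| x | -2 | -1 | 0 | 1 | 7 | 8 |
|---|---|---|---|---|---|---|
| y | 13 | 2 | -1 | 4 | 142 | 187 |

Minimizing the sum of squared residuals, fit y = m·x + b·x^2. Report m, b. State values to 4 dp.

m = -0.2325, b = 2.9441

Compute the Gram sums: Σx·x = 119, Σx·x^2 = 847, Σx^2·x^2 = 6515.
Right-hand side: Σx·y = 2466, Σx^2·y = 18984.
det = 119·6515 − 847² = 57876.
m = (2466·6515 − 847·18984)/57876 = -2243/9646; b = (119·18984 − 847·2466)/57876 = 4057/1378.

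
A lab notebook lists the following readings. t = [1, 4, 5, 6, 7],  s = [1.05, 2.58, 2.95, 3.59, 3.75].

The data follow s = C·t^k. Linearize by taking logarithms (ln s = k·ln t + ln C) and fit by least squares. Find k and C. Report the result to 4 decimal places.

Linearized form: ln s = k·ln t + ln C. From the 5 transformed points,
Over the data: Σln t = 6.7334, Σ(ln t)² = 11.5091, Σln s = 4.6783, Σln t·ln s = 7.9172.
Normal system: [[11.5091, 6.7334]; [6.7334, 5]]·[k, ln C]ᵀ = [7.9172, 4.6783]ᵀ.
Δ = 11.5091·5 − (6.7334)² = 12.2067; k = (7.9172·5 − 6.7334·4.6783)/12.2067 = 0.66235, ln C = (11.5091·4.6783 − 6.7334·7.9172)/12.2067 = 0.04369, so C = exp(0.04369) = 1.04466.

k = 0.6623, C = 1.0447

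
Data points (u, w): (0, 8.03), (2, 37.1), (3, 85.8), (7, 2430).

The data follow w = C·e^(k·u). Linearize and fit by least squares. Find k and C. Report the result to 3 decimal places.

Taking logs, ln w = k·u + ln C, so regress ln w on u.
Sums: Σu = 12.0000, Σ(u)² = 62.0000, Σln w = 17.9445, Σu·ln w = 75.1528.
Normal system: [[62.0000, 12.0000]; [12.0000, 4]]·[k, ln C]ᵀ = [75.1528, 17.9445]ᵀ.
Δ = 62.0000·4 − (12.0000)² = 104.0000; k = (75.1528·4 − 12.0000·17.9445)/104.0000 = 0.81998, ln C = (62.0000·17.9445 − 12.0000·75.1528)/104.0000 = 2.02618, so C = exp(2.02618) = 7.58509.

k = 0.820, C = 7.585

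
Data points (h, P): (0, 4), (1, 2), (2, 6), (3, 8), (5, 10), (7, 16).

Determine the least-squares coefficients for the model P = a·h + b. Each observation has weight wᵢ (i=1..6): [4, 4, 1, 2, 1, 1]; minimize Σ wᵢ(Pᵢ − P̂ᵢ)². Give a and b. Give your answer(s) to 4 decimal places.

Compute the Gram sums: Σwᵢ·h·h = 100, Σwᵢ·h = 24, Σwᵢ·1 = 13.
For MᵀWP: Σwᵢ·h·P = 230, Σwᵢ·P = 72.
So MᵀWM·[a, b]ᵀ = MᵀWP: [[100, 24]; [24, 13]]·[a, b]ᵀ = [230, 72]ᵀ.
Eliminating b: 13·(row 1) − 24·(row 2) gives 724·a = 13·230 − 24·72 = 1262, so a = 631/362.
Then b = (72 − 24·(631/362))/13 = 420/181.

a = 1.7431, b = 2.3204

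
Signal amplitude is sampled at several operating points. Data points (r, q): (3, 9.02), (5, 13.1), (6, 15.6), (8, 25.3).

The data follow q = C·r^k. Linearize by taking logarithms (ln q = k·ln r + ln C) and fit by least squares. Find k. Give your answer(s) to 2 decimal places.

k = 1.01

With ln qᵢ as the transformed response and ln rᵢ as the regressor:
Over the data: Σln r = 6.5793, Σ(ln r)² = 11.3317, Σln q = 10.7501, Σln r·ln q = 18.1975.
Normal system: [[11.3317, 6.5793]; [6.5793, 4]]·[k, ln C]ᵀ = [18.1975, 10.7501]ᵀ.
Δ = 11.3317·4 − (6.5793)² = 2.0403; k = (18.1975·4 − 6.5793·10.7501)/2.0403 = 1.01074, ln C = (11.3317·10.7501 − 6.5793·18.1975)/2.0403 = 1.02506.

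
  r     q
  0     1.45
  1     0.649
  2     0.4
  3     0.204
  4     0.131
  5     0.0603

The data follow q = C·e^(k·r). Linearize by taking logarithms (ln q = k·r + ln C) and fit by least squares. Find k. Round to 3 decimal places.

k = -0.611

With ln qᵢ as the transformed response and rᵢ as the regressor:
XᵀX = [[55.0000, 15.0000]; [15.0000, 6]], rhs = [-29.2062, -7.4077]ᵀ  (here Σr = 15.0000, Σ(r)² = 55.0000, Σln q = -7.4077, Σr·ln q = -29.2062).
Solving (det = 105.0000): k = -0.61069, ln C = 0.29210.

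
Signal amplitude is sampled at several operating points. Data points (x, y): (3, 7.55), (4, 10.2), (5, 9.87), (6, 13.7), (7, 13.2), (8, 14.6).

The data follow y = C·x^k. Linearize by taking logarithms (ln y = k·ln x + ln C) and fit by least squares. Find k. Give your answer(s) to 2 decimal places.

k = 0.66

Taking logs, ln y = k·ln x + ln C, so regress ln y on ln x.
Σln x = 9.9115, Σ(ln x)² = 17.0401, Σln y = 14.5121, Σln x·ln y = 24.4109.
Equations: 17.0401·k + 9.9115·ln C = 24.4109;  9.9115·k + 6·ln C = 14.5121.
Slope k = (n·Σln x·ln y − Σln x·Σln y)/(n·Σ(ln x)² − (Σln x)²) = (6·24.4109 − 9.9115·14.5121)/4.0036 = 0.65676; ln C = (Σln y − k·Σln x)/n = 1.33377.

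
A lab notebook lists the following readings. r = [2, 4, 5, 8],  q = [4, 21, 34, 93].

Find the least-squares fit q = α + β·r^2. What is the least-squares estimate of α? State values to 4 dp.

α = -2.5769

Sums needed: Σ1 = 4, Σr^2 = 109, Σr^2·r^2 = 4993.
Moment sums: Σq = 152, Σr^2·q = 7154.
Normal equations: [[4, 109]; [109, 4993]]·[α, β]ᵀ = [152, 7154]ᵀ.
Δ = 4·4993 − 109² = 8091.
α = (152·4993 − 109·7154)/8091 = -6950/2697; β = (4·7154 − 109·152)/8091 = 4016/2697.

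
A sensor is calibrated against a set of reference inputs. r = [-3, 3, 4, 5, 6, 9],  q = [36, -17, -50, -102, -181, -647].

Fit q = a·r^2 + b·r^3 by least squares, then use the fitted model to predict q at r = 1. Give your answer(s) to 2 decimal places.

q̂ = -0.08

Setting ∂/∂a … = 0 gives: 8900·a + 70974·b = -62102;  70974·a + 599276·b = -528140.
det = 8900·599276 − 70974² = 296247724.
a = ((-62102)·599276 − 70974·(-528140))/296247724 = 66992552/74061931; b = (8900·(-528140) − 70974·(-62102))/296247724 = -73204663/74061931.
At r = 1: q̂ = (66992552/74061931)·(1) + (-73204663/74061931)·(1) = -6212111/74061931.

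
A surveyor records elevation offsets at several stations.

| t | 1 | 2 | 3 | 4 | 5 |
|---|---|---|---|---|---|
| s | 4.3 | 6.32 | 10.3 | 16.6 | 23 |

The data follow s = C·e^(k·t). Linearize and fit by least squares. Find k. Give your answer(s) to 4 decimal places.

Linearized form: ln s = k·t + ln C. From the 5 transformed points,
AᵀA = [[55.0000, 15.0000]; [15.0000, 5]], rhs = [39.0576, 11.5794]ᵀ  (here Σt = 15.0000, Σ(t)² = 55.0000, Σln s = 11.5794, Σt·ln s = 39.0576).
Δ = 55.0000·5 − (15.0000)² = 50.0000; k = (39.0576·5 − 15.0000·11.5794)/50.0000 = 0.43194, ln C = (55.0000·11.5794 − 15.0000·39.0576)/50.0000 = 1.02004.

k = 0.4319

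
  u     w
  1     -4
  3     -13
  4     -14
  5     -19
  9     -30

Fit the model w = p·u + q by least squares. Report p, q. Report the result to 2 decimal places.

Normal-equation sums: Σu·u = 132, Σu = 22, Σ1 = 5.
Moment sums: Σu·w = -464, Σw = -80.
So AᵀA·[p, q]ᵀ = Aᵀw: [[132, 22]; [22, 5]]·[p, q]ᵀ = [-464, -80]ᵀ.
Determinant 132·5 − 22² = 176.
p = ((-464)·5 − 22·(-80))/176 = -35/11; q = (132·(-80) − 22·(-464))/176 = -2.

p = -3.18, q = -2.00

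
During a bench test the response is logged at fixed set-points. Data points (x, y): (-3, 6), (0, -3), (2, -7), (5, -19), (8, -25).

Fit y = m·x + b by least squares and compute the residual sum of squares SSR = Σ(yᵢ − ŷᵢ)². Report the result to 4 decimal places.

Normal-equation sums: Σx·x = 102, Σx = 12, Σ1 = 5.
And Σx·y = -327, Σy = -48.
Normal equations: [[102, 12]; [12, 5]]·[m, b]ᵀ = [-327, -48]ᵀ.
det = 102·5 − 12² = 366.
m = ((-327)·5 − 12·(-48))/366 = -353/122; b = (102·(-48) − 12·(-327))/366 = -162/61.
Residuals: -3/122, -21/61, 88/61, -229/122, 49/61; SSR = 777/122.

SSR = 6.3689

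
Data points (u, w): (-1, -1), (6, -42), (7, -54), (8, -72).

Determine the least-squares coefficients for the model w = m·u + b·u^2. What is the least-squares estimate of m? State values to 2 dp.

Forming XᵀX = [[150, 1070]; [1070, 7794]] and Xᵀw = [-1205, -8767]ᵀ gives XᵀX·[m, b]ᵀ = Xᵀw.
det = 150·7794 − 1070² = 24200.
m = ((-1205)·7794 − 1070·(-8767))/24200 = -277/605; b = (150·(-8767) − 1070·(-1205))/24200 = -257/242.

m = -0.46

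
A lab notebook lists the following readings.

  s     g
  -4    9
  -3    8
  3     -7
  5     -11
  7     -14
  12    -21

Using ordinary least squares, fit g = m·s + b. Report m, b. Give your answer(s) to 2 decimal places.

m = -1.97, b = 0.58

Sums needed: Σs·s = 252, Σs = 20, Σ1 = 6.
For Aᵀg: Σs·g = -486, Σg = -36.
AᵀA·[m, b]ᵀ = Aᵀg becomes [[252, 20]; [20, 6]]·[m, b]ᵀ = [-486, -36]ᵀ.
Δ = 252·6 − 20² = 1112.
m = ((-486)·6 − 20·(-36))/1112 = -549/278; b = (252·(-36) − 20·(-486))/1112 = 81/139.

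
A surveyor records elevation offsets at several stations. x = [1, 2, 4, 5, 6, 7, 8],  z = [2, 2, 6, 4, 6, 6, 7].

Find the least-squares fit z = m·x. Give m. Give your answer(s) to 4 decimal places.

m = 0.9436

Entries of MᵀM: Σx·x = 195.
Moment sums: Σx·z = 184.
m = 184/195 = 0.94359.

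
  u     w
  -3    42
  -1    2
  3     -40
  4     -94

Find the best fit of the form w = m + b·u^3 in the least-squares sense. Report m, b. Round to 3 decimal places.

Forming MᵀM = [[4, 63]; [63, 5555]] and Mᵀw = [-90, -8232]ᵀ gives MᵀM·[m, b]ᵀ = Mᵀw.
Δ = 4·5555 − 63² = 18251.
m = ((-90)·5555 − 63·(-8232))/18251 = 18666/18251; b = (4·(-8232) − 63·(-90))/18251 = -27258/18251.

m = 1.023, b = -1.494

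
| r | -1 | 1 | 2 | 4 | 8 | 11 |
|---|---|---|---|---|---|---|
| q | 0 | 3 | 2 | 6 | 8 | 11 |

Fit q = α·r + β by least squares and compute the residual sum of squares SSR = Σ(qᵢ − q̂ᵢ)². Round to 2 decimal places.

Sums needed: Σr·r = 207, Σr = 25, Σ1 = 6.
And Σr·q = 216, Σq = 30.
Δ = 207·6 − 25² = 617.
α = (216·6 − 25·30)/617 = 546/617; β = (207·30 − 25·216)/617 = 810/617.
Residuals: -264/617, 495/617, -668/617, 708/617, -242/617, -29/617; SSR = 2142/617.

SSR = 3.47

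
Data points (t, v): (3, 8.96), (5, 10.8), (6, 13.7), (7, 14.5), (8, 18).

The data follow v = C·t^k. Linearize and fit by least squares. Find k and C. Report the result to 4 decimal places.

k = 0.6799, C = 4.0213

Linearized form: ln v = k·ln t + ln C. From the 5 transformed points,
Σln t = 8.5252, Σ(ln t)² = 15.1183, Σln v = 12.7542, Σln t·ln v = 22.1425.
Equations: 15.1183·k + 8.5252·ln C = 22.1425;  8.5252·k + 5·ln C = 12.7542.
Solving (det = 2.9130): k = 0.67990, ln C = 1.39160, so C = exp(1.39160) = 4.02129.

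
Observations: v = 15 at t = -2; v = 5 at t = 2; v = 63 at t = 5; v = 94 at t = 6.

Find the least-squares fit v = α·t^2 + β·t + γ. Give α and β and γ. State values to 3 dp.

With design matrix A, AᵀA = [[1953, 341, 69]; [341, 69, 11]; [69, 11, 4]] and Aᵀv = [5039, 859, 177]ᵀ.
Solving the 3×3 system (Gaussian elimination) gives α = 4129/1336, β = -16411/6680, γ = -7703/3340.

α = 3.091, β = -2.457, γ = -2.306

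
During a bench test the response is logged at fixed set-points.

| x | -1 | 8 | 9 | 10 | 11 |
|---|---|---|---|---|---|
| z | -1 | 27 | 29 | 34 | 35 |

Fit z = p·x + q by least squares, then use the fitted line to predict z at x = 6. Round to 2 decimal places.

ẑ = 20.51

From the data, Σx·x = 367, Σx = 37, Σ1 = 5.
And Σx·z = 1203, Σz = 124.
So AᵀA·[p, q]ᵀ = Aᵀz: [[367, 37]; [37, 5]]·[p, q]ᵀ = [1203, 124]ᵀ.
Determinant 367·5 − 37² = 466.
p = (1203·5 − 37·124)/466 = 1427/466; q = (367·124 − 37·1203)/466 = 997/466.
At x = 6: ẑ = (1427/466)·(6) + (997/466)·(1) = 9559/466.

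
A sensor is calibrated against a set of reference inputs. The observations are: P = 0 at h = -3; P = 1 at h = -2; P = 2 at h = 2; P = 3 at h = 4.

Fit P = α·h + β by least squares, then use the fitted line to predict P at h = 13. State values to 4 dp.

P̂ = 6.3664

Compute the Gram sums: Σh·h = 33, Σh = 1, Σ1 = 4.
Right-hand side: Σh·P = 14, ΣP = 6.
So XᵀX·[α, β]ᵀ = XᵀP: [[33, 1]; [1, 4]]·[α, β]ᵀ = [14, 6]ᵀ.
Δ = 33·4 − 1² = 131.
α = (14·4 − 1·6)/131 = 50/131; β = (33·6 − 1·14)/131 = 184/131.
At h = 13: P̂ = (50/131)·(13) + (184/131)·(1) = 834/131.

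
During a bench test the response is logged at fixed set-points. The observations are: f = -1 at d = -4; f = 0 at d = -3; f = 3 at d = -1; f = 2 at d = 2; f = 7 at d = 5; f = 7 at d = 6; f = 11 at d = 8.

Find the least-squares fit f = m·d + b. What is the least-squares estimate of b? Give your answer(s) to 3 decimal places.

b = 2.495

Entries of XᵀX: Σd·d = 155, Σd = 13, Σ1 = 7.
And Σd·f = 170, Σf = 29.
So XᵀX·[m, b]ᵀ = Xᵀf: [[155, 13]; [13, 7]]·[m, b]ᵀ = [170, 29]ᵀ.
det = 155·7 − 13² = 916.
m = (170·7 − 13·29)/916 = 813/916; b = (155·29 − 13·170)/916 = 2285/916.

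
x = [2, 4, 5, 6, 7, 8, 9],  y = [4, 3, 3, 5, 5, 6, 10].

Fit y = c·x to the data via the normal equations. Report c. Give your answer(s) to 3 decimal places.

c = 0.865

Entries of AᵀA: Σx·x = 275.
Right-hand side: Σx·y = 238.
So AᵀA·[c]ᵀ = Aᵀy: [[275]]·[c]ᵀ = [238]ᵀ.
c = 238/275 = 0.865455.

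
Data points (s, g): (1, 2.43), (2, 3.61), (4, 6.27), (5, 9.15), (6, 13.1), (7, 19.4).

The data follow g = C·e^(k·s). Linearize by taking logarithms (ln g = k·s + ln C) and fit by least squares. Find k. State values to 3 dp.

With ln gᵢ as the transformed response and sᵢ as the regressor:
XᵀX = [[131.0000, 25.0000]; [25.0000, 6]], rhs = [58.0598, 11.7590]ᵀ  (here Σs = 25.0000, Σ(s)² = 131.0000, Σln g = 11.7590, Σs·ln g = 58.0598).
Slope k = (n·Σs·ln g − Σs·Σln g)/(n·Σ(s)² − (Σs)²) = (6·58.0598 − 25.0000·11.7590)/161.0000 = 0.33778; ln C = (Σln g − k·Σs)/n = 0.55240.

k = 0.338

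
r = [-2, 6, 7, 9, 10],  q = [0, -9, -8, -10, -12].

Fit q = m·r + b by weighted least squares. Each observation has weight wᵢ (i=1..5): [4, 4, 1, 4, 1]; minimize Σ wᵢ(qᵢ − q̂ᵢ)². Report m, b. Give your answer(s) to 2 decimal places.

m = -0.95, b = -2.17

With design matrix A, AᵀWA = [[633, 69]; [69, 14]] and AᵀWq = [-752, -96]ᵀ.
det = 633·14 − 69² = 4101.
m = ((-752)·14 − 69·(-96))/4101 = -3904/4101; b = (633·(-96) − 69·(-752))/4101 = -2960/1367.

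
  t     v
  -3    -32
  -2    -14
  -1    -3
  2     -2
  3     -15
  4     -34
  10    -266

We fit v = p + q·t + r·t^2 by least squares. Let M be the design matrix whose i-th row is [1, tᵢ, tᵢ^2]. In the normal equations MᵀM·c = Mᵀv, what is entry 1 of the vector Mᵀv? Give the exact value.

Entry 1 ↔ basis 1, so (Mᵀv)_{1} = Σᵢ vᵢ = (1)·(-32) + (1)·(-14) + (1)·(-3) + (1)·(-2) + (1)·(-15) + (1)·(-34) + (1)·(-266) = -366.

-366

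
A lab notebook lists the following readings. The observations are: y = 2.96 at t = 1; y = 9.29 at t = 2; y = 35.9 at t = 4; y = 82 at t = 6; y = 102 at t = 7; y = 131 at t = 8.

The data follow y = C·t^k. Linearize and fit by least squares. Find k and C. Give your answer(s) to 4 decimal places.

Let Y = ln y. Fitting Y = k·ln t + ln C by least squares:
AᵀA = [[13.7233, 7.8966]; [7.8966, 6]], rhs = [33.5422, 20.8018]ᵀ  (here Σln t = 7.8966, Σ(ln t)² = 13.7233, Σln y = 20.8018, Σln t·ln y = 33.5422).
Slope k = (n·Σln t·ln y − Σln t·Σln y)/(n·Σ(ln t)² − (Σln t)²) = (6·33.5422 − 7.8966·20.8018)/19.9843 = 1.85100; ln C = (Σln y − k·Σln t)/n = 1.03087, so C = exp(1.03087) = 2.80351.

k = 1.8510, C = 2.8035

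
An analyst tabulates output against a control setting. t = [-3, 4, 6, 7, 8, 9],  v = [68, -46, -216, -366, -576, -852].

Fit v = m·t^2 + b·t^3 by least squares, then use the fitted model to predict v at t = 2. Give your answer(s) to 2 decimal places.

v̂ = 0.31

With design matrix A, AᵀA = [[14691, 117181]; [117181, 962715]] and Aᵀv = [-131710, -1092994]ᵀ.
Eliminating b: 962715·(row 1) − 117181·(row 2) gives 411859304·m = 962715·(-131710) − 117181·(-1092994) = 1278937264, so m = 159867158/51482413.
Then b = ((-1092994) − 117181·(159867158/51482413))/962715 = -77908168/51482413.
At t = 2: v̂ = (159867158/51482413)·(4) + (-77908168/51482413)·(8) = 16203288/51482413.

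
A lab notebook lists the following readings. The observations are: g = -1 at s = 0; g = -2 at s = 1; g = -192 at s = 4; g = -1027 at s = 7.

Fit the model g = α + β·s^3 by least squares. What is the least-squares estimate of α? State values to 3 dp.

α = -0.115

Entries of MᵀM: Σ1 = 4, Σs^3 = 408, Σs^3·s^3 = 121746.
Moment sums: Σg = -1222, Σs^3·g = -364551.
Normal equations: [[4, 408]; [408, 121746]]·[α, β]ᵀ = [-1222, -364551]ᵀ.
Determinant 4·121746 − 408² = 320520.
α = ((-1222)·121746 − 408·(-364551))/320520 = -3067/26710; β = (4·(-364551) − 408·(-1222))/320520 = -79969/26710.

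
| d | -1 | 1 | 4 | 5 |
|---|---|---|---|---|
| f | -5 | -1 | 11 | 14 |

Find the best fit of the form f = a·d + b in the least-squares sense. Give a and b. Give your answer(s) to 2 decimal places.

AᵀA·[a, b]ᵀ = Aᵀf reads: 43·a + 9·b = 118;  9·a + 4·b = 19.
Determinant 43·4 − 9² = 91.
a = (118·4 − 9·19)/91 = 43/13; b = (43·19 − 9·118)/91 = -35/13.

a = 3.31, b = -2.69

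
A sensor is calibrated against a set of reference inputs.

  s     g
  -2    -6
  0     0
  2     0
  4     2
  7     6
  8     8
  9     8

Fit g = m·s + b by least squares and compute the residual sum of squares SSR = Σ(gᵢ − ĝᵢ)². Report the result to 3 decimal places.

Entries of MᵀM: Σs·s = 218, Σs = 28, Σ1 = 7.
And Σs·g = 198, Σg = 18.
det = 218·7 − 28² = 742.
m = (198·7 − 28·18)/742 = 63/53; b = (218·18 − 28·198)/742 = -810/371.
Residuals: -534/371, 810/371, -72/371, -4/7, -51/371, 250/371, -191/371; SSR = 2946/371.

SSR = 7.941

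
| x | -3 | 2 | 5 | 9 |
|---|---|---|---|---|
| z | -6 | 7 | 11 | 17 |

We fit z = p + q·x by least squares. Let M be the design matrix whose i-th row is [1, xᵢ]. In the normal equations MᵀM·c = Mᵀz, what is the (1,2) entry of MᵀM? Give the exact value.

13

Row 1 ↔ basis 1, column 2 ↔ basis x, so (MᵀM)_{1,2} = Σᵢ x = (1)·(-3) + (1)·(2) + (1)·(5) + (1)·(9) = 13.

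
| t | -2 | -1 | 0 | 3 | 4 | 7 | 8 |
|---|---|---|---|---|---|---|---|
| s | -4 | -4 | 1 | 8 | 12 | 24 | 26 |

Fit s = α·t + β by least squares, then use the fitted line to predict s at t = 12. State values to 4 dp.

Setting ∂/∂α … = 0 gives: 143·α + 19·β = 460;  19·α + 7·β = 63.
(Σt·t = 143, Σt = 19, Σ1 = 7, Σt·s = 460, Σs = 63.)
Determinant 143·7 − 19² = 640.
α = (460·7 − 19·63)/640 = 2023/640; β = (143·63 − 19·460)/640 = 269/640.
At t = 12: ŝ = (2023/640)·(12) + (269/640)·(1) = 4909/128.

ŝ = 38.3516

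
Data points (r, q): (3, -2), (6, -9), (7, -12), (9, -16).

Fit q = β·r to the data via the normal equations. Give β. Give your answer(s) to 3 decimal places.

Setting ∂/∂β … = 0 gives: 175·β = -288.
β = (-288)/175 = -1.64571.

β = -1.646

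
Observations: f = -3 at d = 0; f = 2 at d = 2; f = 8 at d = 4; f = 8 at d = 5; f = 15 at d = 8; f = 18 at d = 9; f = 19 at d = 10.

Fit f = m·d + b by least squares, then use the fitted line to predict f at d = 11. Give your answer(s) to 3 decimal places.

f̂ = 21.836

With design matrix A, AᵀA = [[290, 38]; [38, 7]] and Aᵀf = [548, 67]ᵀ.
det = 290·7 − 38² = 586.
m = (548·7 − 38·67)/586 = 645/293; b = (290·67 − 38·548)/586 = -697/293.
At d = 11: f̂ = (645/293)·(11) + (-697/293)·(1) = 6398/293.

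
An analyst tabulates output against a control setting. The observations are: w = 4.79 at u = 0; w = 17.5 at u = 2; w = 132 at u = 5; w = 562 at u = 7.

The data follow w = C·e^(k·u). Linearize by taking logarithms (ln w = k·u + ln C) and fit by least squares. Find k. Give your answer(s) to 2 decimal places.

k = 0.68

With ln wᵢ as the transformed response and uᵢ as the regressor:
XᵀX = [[78.0000, 14.0000]; [14.0000, 4]], rhs = [74.4589, 15.6430]ᵀ  (here Σu = 14.0000, Σ(u)² = 78.0000, Σln w = 15.6430, Σu·ln w = 74.4589).
Δ = 78.0000·4 − (14.0000)² = 116.0000; k = (74.4589·4 − 14.0000·15.6430)/116.0000 = 0.67960, ln C = (78.0000·15.6430 − 14.0000·74.4589)/116.0000 = 1.53217.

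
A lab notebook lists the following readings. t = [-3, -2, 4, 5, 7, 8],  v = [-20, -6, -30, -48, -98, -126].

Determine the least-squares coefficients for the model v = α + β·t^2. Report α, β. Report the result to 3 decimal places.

Entries of XᵀX: Σ1 = 6, Σt^2 = 167, Σt^2·t^2 = 7475.
For Xᵀv: Σv = -328, Σt^2·v = -14750.
Normal equations: [[6, 167]; [167, 7475]]·[α, β]ᵀ = [-328, -14750]ᵀ.
Determinant 6·7475 − 167² = 16961.
α = ((-328)·7475 − 167·(-14750))/16961 = 11450/16961; β = (6·(-14750) − 167·(-328))/16961 = -33724/16961.

α = 0.675, β = -1.988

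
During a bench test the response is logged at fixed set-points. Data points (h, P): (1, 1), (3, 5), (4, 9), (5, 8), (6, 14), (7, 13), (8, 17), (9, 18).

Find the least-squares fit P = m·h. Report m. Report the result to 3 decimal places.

Normal-equation sums: Σh·h = 281.
Right-hand side: Σh·P = 565.
Hence m = 565 / 281 ≈ 2.01068.

m = 2.011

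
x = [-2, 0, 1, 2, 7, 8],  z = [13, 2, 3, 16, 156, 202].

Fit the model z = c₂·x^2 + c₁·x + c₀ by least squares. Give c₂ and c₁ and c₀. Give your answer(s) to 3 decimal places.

AᵀA·[c₂, c₁, c₀]ᵀ = Aᵀz reads: 6530·c₂ + 856·c₁ + 122·c₀ = 20691;  856·c₂ + 122·c₁ + 16·c₀ = 2717;  122·c₂ + 16·c₁ + 6·c₀ = 392.
(Σx^2·x^2 = 6530, Σx^2·x = 856, Σx^2 = 122, Σx·x = 122, Σx = 16, Σ1 = 6, Σx^2·z = 20691, Σx·z = 2717, Σz = 392.)
Row-reducing yields c₂ = 183073/59460, c₁ = 14159/29730, c₀ = 28907/19820.

c₂ = 3.079, c₁ = 0.476, c₀ = 1.458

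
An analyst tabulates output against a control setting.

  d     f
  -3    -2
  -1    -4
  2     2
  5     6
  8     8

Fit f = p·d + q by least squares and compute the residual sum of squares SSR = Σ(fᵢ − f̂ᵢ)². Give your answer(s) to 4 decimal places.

From the data, Σd·d = 103, Σd = 11, Σ1 = 5.
For Xᵀf: Σd·f = 108, Σf = 10.
Δ = 103·5 − 11² = 394.
p = (108·5 − 11·10)/394 = 215/197; q = (103·10 − 11·108)/394 = -79/197.
Residuals: 330/197, -494/197, 43/197, 186/197, -65/197; SSR = 1998/197.

SSR = 10.1421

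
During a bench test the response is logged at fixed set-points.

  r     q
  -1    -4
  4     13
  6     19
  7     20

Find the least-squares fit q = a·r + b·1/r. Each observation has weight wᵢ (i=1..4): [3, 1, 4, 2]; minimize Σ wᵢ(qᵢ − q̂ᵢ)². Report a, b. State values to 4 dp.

Entries of XᵀWX: Σwᵢ·r·r = 261, Σwᵢ·r·1/r = 10, Σwᵢ·1/r·1/r = 22681/7056.
For XᵀWq: Σwᵢ·r·q = 800, Σwᵢ·1/r·q = 2825/84.
So XᵀWX·[a, b]ᵀ = XᵀWq: [[261, 10]; [10, 22681/7056]]·[a, b]ᵀ = [800, 2825/84]ᵀ.
Eliminating b: (22681/7056)·(row 1) − 10·(row 2) gives (579349/784)·a = (22681/7056)·800 − 10·(2825/84) = 1971475/882, so a = 235400/77823.
Then b = ((2825/84) − 10·(235400/77823))/(22681/7056) = 9100/8647.

a = 3.0248, b = 1.0524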